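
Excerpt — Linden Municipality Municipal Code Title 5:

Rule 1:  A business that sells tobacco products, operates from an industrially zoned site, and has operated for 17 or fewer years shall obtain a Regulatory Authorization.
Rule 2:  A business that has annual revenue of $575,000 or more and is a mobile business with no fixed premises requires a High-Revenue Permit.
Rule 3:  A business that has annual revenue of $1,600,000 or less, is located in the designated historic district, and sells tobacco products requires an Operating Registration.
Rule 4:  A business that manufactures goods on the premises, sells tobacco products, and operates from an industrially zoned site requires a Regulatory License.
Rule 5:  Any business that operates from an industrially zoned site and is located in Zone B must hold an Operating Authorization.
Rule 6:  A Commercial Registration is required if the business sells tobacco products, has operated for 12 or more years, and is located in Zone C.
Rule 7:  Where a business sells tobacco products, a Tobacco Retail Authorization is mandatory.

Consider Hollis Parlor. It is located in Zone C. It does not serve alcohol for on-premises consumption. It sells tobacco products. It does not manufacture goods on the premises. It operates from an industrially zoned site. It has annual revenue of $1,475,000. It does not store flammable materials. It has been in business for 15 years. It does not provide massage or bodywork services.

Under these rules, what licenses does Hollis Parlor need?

Commercial Registration, Regulatory Authorization, Tobacco Retail Authorization

Rule 1: sells tobacco products; operates from an industrially zoned site; years in business 15 ≤ 17 → Regulatory Authorization required.
Rule 2: revenue $1,475,000 ≥ $575,000; operates from an industrially zoned site (not: is a mobile business with no fixed premises) → High-Revenue Permit not required.
Rule 3: revenue $1,475,000 ≤ $1,600,000; is located in Zone C (not: is located in the designated historic district); sells tobacco products → Operating Registration not required.
Rule 4: does not manufacture goods on the premises; sells tobacco products; operates from an industrially zoned site → Regulatory License not required.
Rule 5: operates from an industrially zoned site; is located in Zone C (not: is located in Zone B) → Operating Authorization not required.
Rule 6: sells tobacco products; years in business 15 ≥ 12; is located in Zone C → Commercial Registration required.
Rule 7: sells tobacco products → Tobacco Retail Authorization required.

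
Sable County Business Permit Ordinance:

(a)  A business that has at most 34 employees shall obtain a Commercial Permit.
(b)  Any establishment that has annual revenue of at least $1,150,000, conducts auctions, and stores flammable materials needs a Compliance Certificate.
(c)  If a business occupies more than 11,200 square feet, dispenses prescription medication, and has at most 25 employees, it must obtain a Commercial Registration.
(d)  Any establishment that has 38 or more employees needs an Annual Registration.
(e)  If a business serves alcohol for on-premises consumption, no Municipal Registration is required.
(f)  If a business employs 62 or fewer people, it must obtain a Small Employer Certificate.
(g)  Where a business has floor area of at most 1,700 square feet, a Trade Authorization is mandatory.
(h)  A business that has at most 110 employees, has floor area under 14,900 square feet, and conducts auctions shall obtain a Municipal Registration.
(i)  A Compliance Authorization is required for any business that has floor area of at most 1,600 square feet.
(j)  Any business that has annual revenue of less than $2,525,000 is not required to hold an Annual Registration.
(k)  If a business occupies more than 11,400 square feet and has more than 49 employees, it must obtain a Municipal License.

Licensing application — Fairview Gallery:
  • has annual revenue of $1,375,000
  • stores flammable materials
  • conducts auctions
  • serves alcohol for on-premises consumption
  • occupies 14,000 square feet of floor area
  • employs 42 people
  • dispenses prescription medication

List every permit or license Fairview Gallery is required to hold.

(a) employees 42 > 34 → Commercial Permit not required.
(b) revenue $1,375,000 ≥ $1,150,000; conducts auctions; stores flammable materials → Compliance Certificate required.
(c) floor area 14,000 square feet > 11,200 square feet; dispenses prescription medication; employees 42 > 25 → Commercial Registration not required.
(d) employees 42 ≥ 38 → Annual Registration required.
(e) serves alcohol for on-premises consumption → exempt from Municipal Registration.
(f) employees 42 ≤ 62 → Small Employer Certificate required.
(g) floor area 14,000 square feet > 1,700 square feet → Trade Authorization not required.
(h) employees 42 ≤ 110; floor area 14,000 square feet < 14,900 square feet; conducts auctions → Municipal Registration required.
(i) floor area 14,000 square feet > 1,600 square feet → Compliance Authorization not required.
(j) revenue $1,375,000 < $2,525,000 → exempt from Annual Registration.
(k) floor area 14,000 square feet > 11,400 square feet; employees 42 ≤ 49 → Municipal License not required.

Compliance Certificate, Small Employer Certificate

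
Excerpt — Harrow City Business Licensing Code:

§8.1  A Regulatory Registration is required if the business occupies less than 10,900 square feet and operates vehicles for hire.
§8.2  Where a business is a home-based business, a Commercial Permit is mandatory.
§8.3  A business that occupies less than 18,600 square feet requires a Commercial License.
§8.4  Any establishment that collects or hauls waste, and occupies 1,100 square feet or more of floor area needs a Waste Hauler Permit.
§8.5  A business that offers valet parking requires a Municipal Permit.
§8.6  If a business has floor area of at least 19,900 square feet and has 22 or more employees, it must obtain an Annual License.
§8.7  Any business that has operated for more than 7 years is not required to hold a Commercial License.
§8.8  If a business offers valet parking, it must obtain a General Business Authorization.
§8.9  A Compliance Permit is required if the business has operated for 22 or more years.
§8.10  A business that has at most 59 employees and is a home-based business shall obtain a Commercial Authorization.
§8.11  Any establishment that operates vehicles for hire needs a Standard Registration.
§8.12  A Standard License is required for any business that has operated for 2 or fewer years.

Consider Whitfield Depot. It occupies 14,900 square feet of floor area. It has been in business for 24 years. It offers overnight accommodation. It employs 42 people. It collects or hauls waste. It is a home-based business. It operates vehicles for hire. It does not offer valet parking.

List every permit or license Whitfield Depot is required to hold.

Commercial Authorization, Commercial Permit, Compliance Permit, Standard Registration, Waste Hauler Permit

§8.1 floor area 14,900 square feet ≥ 10,900 square feet; operates vehicles for hire → Regulatory Registration not required.
§8.2 is a home-based business → Commercial Permit required.
§8.3 floor area 14,900 square feet < 18,600 square feet → Commercial License required.
§8.4 collects or hauls waste; floor area 14,900 square feet ≥ 1,100 square feet → Waste Hauler Permit required.
§8.5 does not offer valet parking → Municipal Permit not required.
§8.6 floor area 14,900 square feet < 19,900 square feet; employees 42 ≥ 22 → Annual License not required.
§8.7 years in business 24 > 7 → exempt from Commercial License.
§8.8 does not offer valet parking → General Business Authorization not required.
§8.9 years in business 24 ≥ 22 → Compliance Permit required.
§8.10 employees 42 ≤ 59; is a home-based business → Commercial Authorization required.
§8.11 operates vehicles for hire → Standard Registration required.
§8.12 years in business 24 > 2 → Standard License not required.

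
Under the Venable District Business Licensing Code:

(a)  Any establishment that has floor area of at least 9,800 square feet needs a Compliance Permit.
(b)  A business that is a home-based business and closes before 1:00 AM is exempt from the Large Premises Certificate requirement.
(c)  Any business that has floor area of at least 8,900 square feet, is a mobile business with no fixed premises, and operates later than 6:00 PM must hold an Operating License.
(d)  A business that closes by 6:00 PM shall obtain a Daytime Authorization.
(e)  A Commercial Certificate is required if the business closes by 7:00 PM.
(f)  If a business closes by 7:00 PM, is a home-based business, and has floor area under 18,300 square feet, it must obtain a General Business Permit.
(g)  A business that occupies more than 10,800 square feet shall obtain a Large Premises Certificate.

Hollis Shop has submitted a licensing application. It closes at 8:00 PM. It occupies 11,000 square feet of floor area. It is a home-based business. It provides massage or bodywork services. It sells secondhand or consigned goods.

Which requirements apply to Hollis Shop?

Compliance Permit

(a) floor area 11,000 square feet ≥ 9,800 square feet → Compliance Permit required.
(b) is a home-based business; closes 8:00 PM, at/before 1:00 AM → exempt from Large Premises Certificate.
(c) floor area 11,000 square feet ≥ 8,900 square feet; is a home-based business (not: is a mobile business with no fixed premises); closes 8:00 PM, after 6:00 PM → Operating License not required.
(d) closes 8:00 PM, after 6:00 PM → Daytime Authorization not required.
(e) closes 8:00 PM, after 7:00 PM → Commercial Certificate not required.
(f) closes 8:00 PM, after 7:00 PM; is a home-based business; floor area 11,000 square feet < 18,300 square feet → General Business Permit not required.
(g) floor area 11,000 square feet > 10,800 square feet → Large Premises Certificate required.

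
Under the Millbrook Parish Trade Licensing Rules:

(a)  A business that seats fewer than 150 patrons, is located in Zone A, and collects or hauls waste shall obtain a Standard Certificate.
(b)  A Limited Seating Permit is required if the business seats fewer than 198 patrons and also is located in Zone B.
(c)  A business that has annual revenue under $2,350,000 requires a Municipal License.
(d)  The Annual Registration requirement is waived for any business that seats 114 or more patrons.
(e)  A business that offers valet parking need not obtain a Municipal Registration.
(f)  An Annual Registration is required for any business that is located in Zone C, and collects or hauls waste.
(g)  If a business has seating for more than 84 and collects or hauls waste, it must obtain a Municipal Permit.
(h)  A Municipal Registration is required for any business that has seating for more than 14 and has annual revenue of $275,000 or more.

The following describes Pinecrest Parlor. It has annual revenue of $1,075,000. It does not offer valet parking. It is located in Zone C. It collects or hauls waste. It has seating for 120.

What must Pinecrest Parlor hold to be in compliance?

Municipal License, Municipal Permit, Municipal Registration

(a) seating 120 < 150; is located in Zone C (not: is located in Zone A); collects or hauls waste → Standard Certificate not required.
(b) seating 120 < 198; is located in Zone C (not: is located in Zone B) → Limited Seating Permit not required.
(c) revenue $1,075,000 < $2,350,000 → Municipal License required.
(d) seating 120 ≥ 114 → exempt from Annual Registration.
(e) does not offer valet parking → Municipal Registration exemption does not apply.
(f) is located in Zone C; collects or hauls waste → Annual Registration required.
(g) seating 120 > 84; collects or hauls waste → Municipal Permit required.
(h) seating 120 > 14; revenue $1,075,000 ≥ $275,000 → Municipal Registration required.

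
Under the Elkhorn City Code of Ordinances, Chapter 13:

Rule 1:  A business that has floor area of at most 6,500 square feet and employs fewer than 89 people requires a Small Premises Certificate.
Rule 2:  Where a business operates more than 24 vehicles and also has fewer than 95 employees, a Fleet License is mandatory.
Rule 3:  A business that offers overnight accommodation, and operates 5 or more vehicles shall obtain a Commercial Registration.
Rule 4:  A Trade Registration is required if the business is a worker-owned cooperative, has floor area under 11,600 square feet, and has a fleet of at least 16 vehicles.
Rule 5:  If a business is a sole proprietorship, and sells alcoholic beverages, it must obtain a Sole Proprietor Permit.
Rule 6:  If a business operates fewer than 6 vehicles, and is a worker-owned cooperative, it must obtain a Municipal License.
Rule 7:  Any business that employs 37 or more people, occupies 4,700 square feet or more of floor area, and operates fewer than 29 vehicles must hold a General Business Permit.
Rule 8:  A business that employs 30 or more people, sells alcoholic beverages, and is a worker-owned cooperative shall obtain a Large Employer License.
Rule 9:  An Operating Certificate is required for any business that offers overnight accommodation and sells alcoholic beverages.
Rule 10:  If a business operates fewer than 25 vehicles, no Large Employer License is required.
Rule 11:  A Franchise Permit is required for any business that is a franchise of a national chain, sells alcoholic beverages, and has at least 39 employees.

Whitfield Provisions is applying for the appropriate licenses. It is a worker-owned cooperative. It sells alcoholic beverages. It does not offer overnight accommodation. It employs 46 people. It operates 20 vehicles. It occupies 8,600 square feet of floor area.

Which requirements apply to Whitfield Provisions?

General Business Permit, Trade Registration

Rule 1: floor area 8,600 square feet > 6,500 square feet; employees 46 < 89 → Small Premises Certificate not required.
Rule 2: vehicles 20 ≤ 24; employees 46 < 95 → Fleet License not required.
Rule 3: does not offer overnight accommodation; vehicles 20 ≥ 5 → Commercial Registration not required.
Rule 4: is a worker-owned cooperative; floor area 8,600 square feet < 11,600 square feet; vehicles 20 ≥ 16 → Trade Registration required.
Rule 5: is a worker-owned cooperative (not: is a sole proprietorship); sells alcoholic beverages → Sole Proprietor Permit not required.
Rule 6: vehicles 20 ≥ 6; is a worker-owned cooperative → Municipal License not required.
Rule 7: employees 46 ≥ 37; floor area 8,600 square feet ≥ 4,700 square feet; vehicles 20 < 29 → General Business Permit required.
Rule 8: employees 46 ≥ 30; sells alcoholic beverages; is a worker-owned cooperative → Large Employer License required.
Rule 9: does not offer overnight accommodation; sells alcoholic beverages → Operating Certificate not required.
Rule 10: vehicles 20 < 25 → exempt from Large Employer License.
Rule 11: is a worker-owned cooperative (not: is a franchise of a national chain); sells alcoholic beverages; employees 46 ≥ 39 → Franchise Permit not required.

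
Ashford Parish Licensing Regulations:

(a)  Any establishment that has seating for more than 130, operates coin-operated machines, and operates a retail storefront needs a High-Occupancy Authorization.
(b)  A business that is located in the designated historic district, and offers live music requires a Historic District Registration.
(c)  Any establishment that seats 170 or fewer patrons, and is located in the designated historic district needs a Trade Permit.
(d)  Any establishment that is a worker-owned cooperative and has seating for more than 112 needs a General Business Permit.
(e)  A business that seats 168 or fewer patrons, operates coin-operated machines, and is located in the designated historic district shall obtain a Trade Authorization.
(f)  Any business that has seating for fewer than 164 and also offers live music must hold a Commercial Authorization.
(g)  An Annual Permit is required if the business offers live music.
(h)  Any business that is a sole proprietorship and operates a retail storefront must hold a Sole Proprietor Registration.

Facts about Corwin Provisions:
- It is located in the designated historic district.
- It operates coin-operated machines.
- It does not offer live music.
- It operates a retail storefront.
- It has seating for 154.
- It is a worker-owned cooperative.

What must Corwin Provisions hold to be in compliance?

(a) seating 154 > 130; operates coin-operated machines; operates a retail storefront → High-Occupancy Authorization required.
(b) is located in the designated historic district; does not offer live music → Historic District Registration not required.
(c) seating 154 ≤ 170; is located in the designated historic district → Trade Permit required.
(d) is a worker-owned cooperative; seating 154 > 112 → General Business Permit required.
(e) seating 154 ≤ 168; operates coin-operated machines; is located in the designated historic district → Trade Authorization required.
(f) seating 154 < 164; does not offer live music → Commercial Authorization not required.
(g) does not offer live music → Annual Permit not required.
(h) is a worker-owned cooperative (not: is a sole proprietorship); operates a retail storefront → Sole Proprietor Registration not required.

General Business Permit, High-Occupancy Authorization, Trade Authorization, Trade Permit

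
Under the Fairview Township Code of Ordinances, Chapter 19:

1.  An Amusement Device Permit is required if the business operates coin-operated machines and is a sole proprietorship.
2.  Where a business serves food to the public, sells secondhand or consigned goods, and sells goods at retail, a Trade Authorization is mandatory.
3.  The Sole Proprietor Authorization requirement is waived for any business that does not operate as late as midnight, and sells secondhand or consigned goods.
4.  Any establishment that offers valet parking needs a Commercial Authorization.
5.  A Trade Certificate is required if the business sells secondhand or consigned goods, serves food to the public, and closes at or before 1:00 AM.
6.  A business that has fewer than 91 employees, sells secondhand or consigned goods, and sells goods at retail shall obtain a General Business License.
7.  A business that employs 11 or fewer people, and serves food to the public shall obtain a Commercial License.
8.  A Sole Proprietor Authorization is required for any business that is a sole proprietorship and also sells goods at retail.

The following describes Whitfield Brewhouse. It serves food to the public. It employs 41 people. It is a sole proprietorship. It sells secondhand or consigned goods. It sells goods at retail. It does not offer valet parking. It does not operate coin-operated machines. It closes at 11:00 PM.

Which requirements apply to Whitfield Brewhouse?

1. does not operate coin-operated machines; is a sole proprietorship → Amusement Device Permit not required.
2. serves food to the public; sells secondhand or consigned goods; sells goods at retail → Trade Authorization required.
3. closes 11:00 PM, at/before midnight; sells secondhand or consigned goods → exempt from Sole Proprietor Authorization.
4. does not offer valet parking → Commercial Authorization not required.
5. sells secondhand or consigned goods; serves food to the public; closes 11:00 PM, at/before 1:00 AM → Trade Certificate required.
6. employees 41 < 91; sells secondhand or consigned goods; sells goods at retail → General Business License required.
7. employees 41 > 11; serves food to the public → Commercial License not required.
8. is a sole proprietorship; sells goods at retail → Sole Proprietor Authorization required.

General Business License, Trade Authorization, Trade Certificate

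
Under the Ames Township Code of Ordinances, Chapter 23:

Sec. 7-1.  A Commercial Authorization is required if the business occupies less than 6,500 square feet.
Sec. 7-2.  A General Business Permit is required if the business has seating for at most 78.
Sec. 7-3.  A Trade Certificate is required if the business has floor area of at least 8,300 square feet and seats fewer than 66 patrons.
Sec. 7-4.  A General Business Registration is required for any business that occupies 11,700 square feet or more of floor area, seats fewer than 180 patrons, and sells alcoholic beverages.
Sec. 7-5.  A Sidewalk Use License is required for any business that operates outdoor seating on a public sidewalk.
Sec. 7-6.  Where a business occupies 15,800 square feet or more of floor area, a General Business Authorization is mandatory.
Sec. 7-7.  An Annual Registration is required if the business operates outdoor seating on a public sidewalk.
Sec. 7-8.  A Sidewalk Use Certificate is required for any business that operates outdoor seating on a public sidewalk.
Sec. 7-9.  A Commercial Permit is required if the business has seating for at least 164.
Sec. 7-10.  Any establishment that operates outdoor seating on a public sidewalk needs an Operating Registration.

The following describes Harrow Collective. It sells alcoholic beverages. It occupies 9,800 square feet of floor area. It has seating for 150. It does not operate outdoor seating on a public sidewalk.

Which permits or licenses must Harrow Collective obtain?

Sec. 7-1. floor area 9,800 square feet ≥ 6,500 square feet → Commercial Authorization not required.
Sec. 7-2. seating 150 > 78 → General Business Permit not required.
Sec. 7-3. floor area 9,800 square feet ≥ 8,300 square feet; seating 150 ≥ 66 → Trade Certificate not required.
Sec. 7-4. floor area 9,800 square feet < 11,700 square feet; seating 150 < 180; sells alcoholic beverages → General Business Registration not required.
Sec. 7-5. does not operate outdoor seating on a public sidewalk → Sidewalk Use License not required.
Sec. 7-6. floor area 9,800 square feet < 15,800 square feet → General Business Authorization not required.
Sec. 7-7. does not operate outdoor seating on a public sidewalk → Annual Registration not required.
Sec. 7-8. does not operate outdoor seating on a public sidewalk → Sidewalk Use Certificate not required.
Sec. 7-9. seating 150 < 164 → Commercial Permit not required.
Sec. 7-10. does not operate outdoor seating on a public sidewalk → Operating Registration not required.

None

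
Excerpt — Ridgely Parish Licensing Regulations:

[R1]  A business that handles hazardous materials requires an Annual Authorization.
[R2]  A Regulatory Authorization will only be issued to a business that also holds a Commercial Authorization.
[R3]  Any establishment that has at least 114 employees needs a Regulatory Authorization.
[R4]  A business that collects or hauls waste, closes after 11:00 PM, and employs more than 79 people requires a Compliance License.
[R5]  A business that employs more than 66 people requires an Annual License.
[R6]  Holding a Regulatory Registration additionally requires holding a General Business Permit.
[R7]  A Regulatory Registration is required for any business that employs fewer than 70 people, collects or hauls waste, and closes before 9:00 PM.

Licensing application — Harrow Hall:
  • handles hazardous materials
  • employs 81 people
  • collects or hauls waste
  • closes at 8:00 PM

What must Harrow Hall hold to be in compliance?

[R1] handles hazardous materials → Annual Authorization required.
[R2] Regulatory Authorization is not required → no effect.
[R3] employees 81 < 114 → Regulatory Authorization not required.
[R4] collects or hauls waste; closes 8:00 PM, at/before 11:00 PM; employees 81 > 79 → Compliance License not required.
[R5] employees 81 > 66 → Annual License required.
[R6] Regulatory Registration is not required → no effect.
[R7] employees 81 ≥ 70; collects or hauls waste; closes 8:00 PM, at/before 9:00 PM → Regulatory Registration not required.

Annual Authorization, Annual License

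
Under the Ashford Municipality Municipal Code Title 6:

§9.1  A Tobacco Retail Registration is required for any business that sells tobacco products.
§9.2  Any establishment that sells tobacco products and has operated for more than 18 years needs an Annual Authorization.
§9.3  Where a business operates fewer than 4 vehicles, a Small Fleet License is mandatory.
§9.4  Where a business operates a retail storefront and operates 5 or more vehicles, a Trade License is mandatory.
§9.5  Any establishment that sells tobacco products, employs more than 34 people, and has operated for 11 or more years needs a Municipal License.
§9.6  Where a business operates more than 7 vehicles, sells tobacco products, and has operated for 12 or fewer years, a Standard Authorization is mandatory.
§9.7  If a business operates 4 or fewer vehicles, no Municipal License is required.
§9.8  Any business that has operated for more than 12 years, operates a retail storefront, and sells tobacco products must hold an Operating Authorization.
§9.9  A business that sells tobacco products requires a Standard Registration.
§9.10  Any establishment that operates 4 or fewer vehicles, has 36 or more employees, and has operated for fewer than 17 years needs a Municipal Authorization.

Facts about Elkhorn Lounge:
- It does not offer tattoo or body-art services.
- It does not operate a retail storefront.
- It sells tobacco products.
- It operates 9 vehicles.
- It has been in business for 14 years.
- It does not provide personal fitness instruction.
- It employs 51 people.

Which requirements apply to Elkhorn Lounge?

Municipal License, Standard Registration, Tobacco Retail Registration

§9.1 sells tobacco products → Tobacco Retail Registration required.
§9.2 sells tobacco products; years in business 14 ≤ 18 → Annual Authorization not required.
§9.3 vehicles 9 ≥ 4 → Small Fleet License not required.
§9.4 does not operate a retail storefront; vehicles 9 ≥ 5 → Trade License not required.
§9.5 sells tobacco products; employees 51 > 34; years in business 14 ≥ 11 → Municipal License required.
§9.6 vehicles 9 > 7; sells tobacco products; years in business 14 > 12 → Standard Authorization not required.
§9.7 vehicles 9 > 4 → Municipal License exemption does not apply.
§9.8 years in business 14 > 12; does not operate a retail storefront; sells tobacco products → Operating Authorization not required.
§9.9 sells tobacco products → Standard Registration required.
§9.10 vehicles 9 > 4; employees 51 ≥ 36; years in business 14 < 17 → Municipal Authorization not required.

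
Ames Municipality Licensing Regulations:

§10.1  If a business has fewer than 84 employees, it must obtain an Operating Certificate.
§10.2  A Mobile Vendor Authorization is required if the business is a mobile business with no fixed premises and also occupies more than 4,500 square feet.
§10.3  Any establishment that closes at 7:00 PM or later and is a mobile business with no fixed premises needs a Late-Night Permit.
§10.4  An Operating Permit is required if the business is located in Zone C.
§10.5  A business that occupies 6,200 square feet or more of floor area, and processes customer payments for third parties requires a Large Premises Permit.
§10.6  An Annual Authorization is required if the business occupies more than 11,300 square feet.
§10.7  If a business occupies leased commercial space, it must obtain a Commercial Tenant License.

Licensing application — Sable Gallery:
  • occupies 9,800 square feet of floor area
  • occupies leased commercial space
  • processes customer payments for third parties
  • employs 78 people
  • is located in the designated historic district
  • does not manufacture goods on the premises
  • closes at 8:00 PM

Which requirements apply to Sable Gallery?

Commercial Tenant License, Large Premises Permit, Operating Certificate

§10.1 employees 78 < 84 → Operating Certificate required.
§10.2 occupies leased commercial space (not: is a mobile business with no fixed premises); floor area 9,800 square feet > 4,500 square feet → Mobile Vendor Authorization not required.
§10.3 closes 8:00 PM, after 7:00 PM; occupies leased commercial space (not: is a mobile business with no fixed premises) → Late-Night Permit not required.
§10.4 is located in the designated historic district (not: is located in Zone C) → Operating Permit not required.
§10.5 floor area 9,800 square feet ≥ 6,200 square feet; processes customer payments for third parties → Large Premises Permit required.
§10.6 floor area 9,800 square feet ≤ 11,300 square feet → Annual Authorization not required.
§10.7 occupies leased commercial space → Commercial Tenant License required.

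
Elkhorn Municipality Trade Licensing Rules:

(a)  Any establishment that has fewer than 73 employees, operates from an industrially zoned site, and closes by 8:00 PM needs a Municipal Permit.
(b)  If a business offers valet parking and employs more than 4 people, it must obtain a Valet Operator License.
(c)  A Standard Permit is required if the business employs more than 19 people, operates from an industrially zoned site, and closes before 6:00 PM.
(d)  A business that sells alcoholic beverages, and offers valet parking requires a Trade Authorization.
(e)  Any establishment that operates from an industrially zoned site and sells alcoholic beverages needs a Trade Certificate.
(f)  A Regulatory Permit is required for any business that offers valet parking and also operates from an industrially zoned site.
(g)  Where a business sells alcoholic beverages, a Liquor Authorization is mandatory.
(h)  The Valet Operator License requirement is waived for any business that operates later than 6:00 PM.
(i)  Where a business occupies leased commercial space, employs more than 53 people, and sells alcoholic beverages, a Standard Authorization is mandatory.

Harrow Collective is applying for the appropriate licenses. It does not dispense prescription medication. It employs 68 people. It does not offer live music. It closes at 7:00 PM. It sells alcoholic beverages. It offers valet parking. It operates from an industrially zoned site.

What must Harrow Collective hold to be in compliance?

Liquor Authorization, Municipal Permit, Regulatory Permit, Trade Authorization, Trade Certificate

(a) employees 68 < 73; operates from an industrially zoned site; closes 7:00 PM, at/before 8:00 PM → Municipal Permit required.
(b) offers valet parking; employees 68 > 4 → Valet Operator License required.
(c) employees 68 > 19; operates from an industrially zoned site; closes 7:00 PM, after 6:00 PM → Standard Permit not required.
(d) sells alcoholic beverages; offers valet parking → Trade Authorization required.
(e) operates from an industrially zoned site; sells alcoholic beverages → Trade Certificate required.
(f) offers valet parking; operates from an industrially zoned site → Regulatory Permit required.
(g) sells alcoholic beverages → Liquor Authorization required.
(h) closes 7:00 PM, after 6:00 PM → exempt from Valet Operator License.
(i) operates from an industrially zoned site (not: occupies leased commercial space); employees 68 > 53; sells alcoholic beverages → Standard Authorization not required.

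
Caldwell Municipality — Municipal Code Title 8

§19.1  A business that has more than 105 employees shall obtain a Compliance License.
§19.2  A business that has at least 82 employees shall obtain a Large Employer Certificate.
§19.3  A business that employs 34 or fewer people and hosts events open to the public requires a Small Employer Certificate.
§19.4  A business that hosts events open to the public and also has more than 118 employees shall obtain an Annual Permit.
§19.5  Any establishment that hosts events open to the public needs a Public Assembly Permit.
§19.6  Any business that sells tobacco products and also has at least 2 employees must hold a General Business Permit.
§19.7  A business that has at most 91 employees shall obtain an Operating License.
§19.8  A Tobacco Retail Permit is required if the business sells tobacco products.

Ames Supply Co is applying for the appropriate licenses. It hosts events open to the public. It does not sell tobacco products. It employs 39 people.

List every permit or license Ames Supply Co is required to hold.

§19.1 employees 39 ≤ 105 → Compliance License not required.
§19.2 employees 39 < 82 → Large Employer Certificate not required.
§19.3 employees 39 > 34; hosts events open to the public → Small Employer Certificate not required.
§19.4 hosts events open to the public; employees 39 ≤ 118 → Annual Permit not required.
§19.5 hosts events open to the public → Public Assembly Permit required.
§19.6 does not sell tobacco products; employees 39 ≥ 2 → General Business Permit not required.
§19.7 employees 39 ≤ 91 → Operating License required.
§19.8 does not sell tobacco products → Tobacco Retail Permit not required.

Operating License, Public Assembly Permit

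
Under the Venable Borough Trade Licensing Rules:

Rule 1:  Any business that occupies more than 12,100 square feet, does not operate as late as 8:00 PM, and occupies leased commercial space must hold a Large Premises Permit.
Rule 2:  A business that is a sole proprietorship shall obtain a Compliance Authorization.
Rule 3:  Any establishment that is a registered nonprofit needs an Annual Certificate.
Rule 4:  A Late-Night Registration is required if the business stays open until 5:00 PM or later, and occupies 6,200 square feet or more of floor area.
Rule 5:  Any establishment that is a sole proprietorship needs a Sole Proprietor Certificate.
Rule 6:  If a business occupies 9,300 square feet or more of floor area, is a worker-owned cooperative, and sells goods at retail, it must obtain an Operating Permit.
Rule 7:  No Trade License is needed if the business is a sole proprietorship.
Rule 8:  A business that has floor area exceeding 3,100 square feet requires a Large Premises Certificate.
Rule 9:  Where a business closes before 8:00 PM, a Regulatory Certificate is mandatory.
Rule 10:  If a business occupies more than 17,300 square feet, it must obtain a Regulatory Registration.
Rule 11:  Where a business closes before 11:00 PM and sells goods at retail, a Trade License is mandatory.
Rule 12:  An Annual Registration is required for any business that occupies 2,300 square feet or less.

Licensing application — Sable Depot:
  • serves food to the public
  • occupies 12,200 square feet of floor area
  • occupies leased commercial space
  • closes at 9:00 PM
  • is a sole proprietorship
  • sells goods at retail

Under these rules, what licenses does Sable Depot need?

Compliance Authorization, Large Premises Certificate, Late-Night Registration, Sole Proprietor Certificate

Rule 1: floor area 12,200 square feet > 12,100 square feet; closes 9:00 PM, after 8:00 PM; occupies leased commercial space → Large Premises Permit not required.
Rule 2: is a sole proprietorship → Compliance Authorization required.
Rule 3: is a sole proprietorship (not: is a registered nonprofit) → Annual Certificate not required.
Rule 4: closes 9:00 PM, after 5:00 PM; floor area 12,200 square feet ≥ 6,200 square feet → Late-Night Registration required.
Rule 5: is a sole proprietorship → Sole Proprietor Certificate required.
Rule 6: floor area 12,200 square feet ≥ 9,300 square feet; is a sole proprietorship (not: is a worker-owned cooperative); sells goods at retail → Operating Permit not required.
Rule 7: is a sole proprietorship → exempt from Trade License.
Rule 8: floor area 12,200 square feet > 3,100 square feet → Large Premises Certificate required.
Rule 9: closes 9:00 PM, after 8:00 PM → Regulatory Certificate not required.
Rule 10: floor area 12,200 square feet ≤ 17,300 square feet → Regulatory Registration not required.
Rule 11: closes 9:00 PM, at/before 11:00 PM; sells goods at retail → Trade License required.
Rule 12: floor area 12,200 square feet > 2,300 square feet → Annual Registration not required.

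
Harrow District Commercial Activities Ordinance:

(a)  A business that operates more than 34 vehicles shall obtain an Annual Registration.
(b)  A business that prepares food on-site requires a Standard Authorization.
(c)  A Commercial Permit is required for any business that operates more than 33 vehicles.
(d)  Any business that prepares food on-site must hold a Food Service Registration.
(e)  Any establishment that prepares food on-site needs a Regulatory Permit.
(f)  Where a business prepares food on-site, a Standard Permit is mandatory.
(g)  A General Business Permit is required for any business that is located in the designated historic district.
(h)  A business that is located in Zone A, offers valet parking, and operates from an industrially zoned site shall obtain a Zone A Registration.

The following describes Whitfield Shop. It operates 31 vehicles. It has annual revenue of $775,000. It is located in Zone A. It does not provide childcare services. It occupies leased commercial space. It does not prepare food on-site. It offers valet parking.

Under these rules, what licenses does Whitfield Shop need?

(a) vehicles 31 ≤ 34 → Annual Registration not required.
(b) does not prepare food on-site → Standard Authorization not required.
(c) vehicles 31 ≤ 33 → Commercial Permit not required.
(d) does not prepare food on-site → Food Service Registration not required.
(e) does not prepare food on-site → Regulatory Permit not required.
(f) does not prepare food on-site → Standard Permit not required.
(g) is located in Zone A (not: is located in the designated historic district) → General Business Permit not required.
(h) is located in Zone A; offers valet parking; occupies leased commercial space (not: operates from an industrially zoned site) → Zone A Registration not required.

None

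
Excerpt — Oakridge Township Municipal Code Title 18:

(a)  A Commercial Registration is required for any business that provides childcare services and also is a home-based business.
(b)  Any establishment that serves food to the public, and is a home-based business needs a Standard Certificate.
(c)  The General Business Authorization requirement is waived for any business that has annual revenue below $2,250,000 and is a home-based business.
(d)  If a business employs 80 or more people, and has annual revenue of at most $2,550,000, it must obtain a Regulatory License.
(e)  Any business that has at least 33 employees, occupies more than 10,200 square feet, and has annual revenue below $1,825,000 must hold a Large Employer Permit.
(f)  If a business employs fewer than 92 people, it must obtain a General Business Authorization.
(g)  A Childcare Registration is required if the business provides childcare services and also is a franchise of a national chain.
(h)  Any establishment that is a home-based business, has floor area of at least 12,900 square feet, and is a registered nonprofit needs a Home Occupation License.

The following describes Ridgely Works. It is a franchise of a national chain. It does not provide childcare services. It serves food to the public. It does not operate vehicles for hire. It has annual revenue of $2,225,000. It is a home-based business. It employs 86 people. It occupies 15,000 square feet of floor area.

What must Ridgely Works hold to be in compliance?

Regulatory License, Standard Certificate

(a) does not provide childcare services; is a home-based business → Commercial Registration not required.
(b) serves food to the public; is a home-based business → Standard Certificate required.
(c) revenue $2,225,000 < $2,250,000; is a home-based business → exempt from General Business Authorization.
(d) employees 86 ≥ 80; revenue $2,225,000 ≤ $2,550,000 → Regulatory License required.
(e) employees 86 ≥ 33; floor area 15,000 square feet > 10,200 square feet; revenue $2,225,000 ≥ $1,825,000 → Large Employer Permit not required.
(f) employees 86 < 92 → General Business Authorization required.
(g) does not provide childcare services; is a franchise of a national chain → Childcare Registration not required.
(h) is a home-based business; floor area 15,000 square feet ≥ 12,900 square feet; is a franchise of a national chain (not: is a registered nonprofit) → Home Occupation License not required.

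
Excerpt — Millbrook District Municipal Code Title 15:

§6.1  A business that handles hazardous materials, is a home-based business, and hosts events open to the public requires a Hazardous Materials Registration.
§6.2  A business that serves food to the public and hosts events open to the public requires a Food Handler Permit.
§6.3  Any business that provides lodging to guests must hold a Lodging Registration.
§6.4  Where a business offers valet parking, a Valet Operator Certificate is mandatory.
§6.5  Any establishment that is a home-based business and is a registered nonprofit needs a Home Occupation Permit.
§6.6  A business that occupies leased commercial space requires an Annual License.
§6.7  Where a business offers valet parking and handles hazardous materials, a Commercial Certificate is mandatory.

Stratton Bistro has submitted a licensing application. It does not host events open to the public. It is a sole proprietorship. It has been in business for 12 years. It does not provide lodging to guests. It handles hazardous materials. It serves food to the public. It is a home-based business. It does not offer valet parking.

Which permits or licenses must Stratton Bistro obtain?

§6.1 handles hazardous materials; is a home-based business; does not host events open to the public → Hazardous Materials Registration not required.
§6.2 serves food to the public; does not host events open to the public → Food Handler Permit not required.
§6.3 does not provide lodging to guests → Lodging Registration not required.
§6.4 does not offer valet parking → Valet Operator Certificate not required.
§6.5 is a home-based business; is a sole proprietorship (not: is a registered nonprofit) → Home Occupation Permit not required.
§6.6 is a home-based business (not: occupies leased commercial space) → Annual License not required.
§6.7 does not offer valet parking; handles hazardous materials → Commercial Certificate not required.

None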